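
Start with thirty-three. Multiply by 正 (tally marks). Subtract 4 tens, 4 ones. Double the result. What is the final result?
Convert thirty-three (English words) → 33 (decimal)
Start: 33
Convert 正 (tally marks) → 5 (decimal)
33 × 5 = 165
Convert 4 tens, 4 ones (place-value notation) → 4×10 + 4 = 44 (decimal)
165 - 44 = 121
121 × 2 = 242
242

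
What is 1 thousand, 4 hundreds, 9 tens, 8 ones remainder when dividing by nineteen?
Convert 1 thousand, 4 hundreds, 9 tens, 8 ones (place-value notation) → 1×1000 + 4×100 + 9×10 + 8 = 1498 (decimal)
Convert nineteen (English words) → 19 (decimal)
Compute 1498 mod 19 = 16
16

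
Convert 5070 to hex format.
Convert 5070 (decimal) → 5070 = 1×4096 + 3×256 + 12×16 + 14 → 0x13CE (hexadecimal)
0x13CE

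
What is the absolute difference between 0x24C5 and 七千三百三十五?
Convert 0x24C5 (hexadecimal) → 2×4096 + 4×256 + 12×16 + 5 = 9413 (decimal)
Convert 七千三百三十五 (Chinese numeral) → 7×1000 + 3×100 + 3×10 + 5 = 7335 (decimal)
Compute |9413 - 7335| = 2078
2078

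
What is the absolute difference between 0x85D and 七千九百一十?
Convert 0x85D (hexadecimal) → 8×256 + 5×16 + 13 = 2141 (decimal)
Convert 七千九百一十 (Chinese numeral) → 7×1000 + 9×100 + 1×10 = 7910 (decimal)
Compute |2141 - 7910| = 5769
5769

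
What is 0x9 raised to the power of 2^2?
Convert 0x9 (hexadecimal) → 9 (decimal)
Convert 2^2 (power) → 4 (decimal)
Compute 9 ^ 4 = 6561
6561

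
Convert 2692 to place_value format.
Convert 2692 (decimal) → 2692 = 2×1000 + 6×100 + 9×10 + 2 → 2 thousands, 6 hundreds, 9 tens, 2 ones (place-value notation)
2 thousands, 6 hundreds, 9 tens, 2 ones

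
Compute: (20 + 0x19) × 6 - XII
Convert 0x19 (hexadecimal) → 1×16 + 9 = 25 (decimal)
Convert XII (Roman numeral) → 10 + 1 + 1 = 12 (decimal)
Expression in decimal: (20 + 25) × 6 - 12
Parentheses first: 20 + 25 = 45
Multiply: 45 × 6 = 270
Subtract: 270 - 12 = 258
258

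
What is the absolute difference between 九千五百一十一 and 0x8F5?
Convert 九千五百一十一 (Chinese numeral) → 9×1000 + 5×100 + 1×10 + 1 = 9511 (decimal)
Convert 0x8F5 (hexadecimal) → 8×256 + 15×16 + 5 = 2293 (decimal)
Compute |9511 - 2293| = 7218
7218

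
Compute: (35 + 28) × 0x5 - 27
Convert 0x5 (hexadecimal) → 5 (decimal)
Expression in decimal: (35 + 28) × 5 - 27
Parentheses first: 35 + 28 = 63
Multiply: 63 × 5 = 315
Subtract: 315 - 27 = 288
288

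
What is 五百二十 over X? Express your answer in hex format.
Convert 五百二十 (Chinese numeral) → 5×100 + 2×10 = 520 (decimal)
Convert X (Roman numeral) → 10 (decimal)
Compute 520 ÷ 10 = 52
Convert 52 (decimal) → 52 = 3×16 + 4 → 0x34 (hexadecimal)
0x34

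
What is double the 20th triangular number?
The 20th triangular number = 20×21/2 = 210
Compute 210 × 2 = 420
420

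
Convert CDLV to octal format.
Convert CDLV (Roman numeral) → 400 + 50 + 5 = 455 (decimal)
Convert 455 (decimal) → 455 = 7×64 + 7 → 0o707 (octal)
0o707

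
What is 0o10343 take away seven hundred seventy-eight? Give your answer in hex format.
Convert 0o10343 (octal) → 1×4096 + 3×64 + 4×8 + 3 = 4323 (decimal)
Convert seven hundred seventy-eight (English words) → 7×100 + 78 = 778 (decimal)
Compute 4323 - 778 = 3545
Convert 3545 (decimal) → 3545 = 13×256 + 13×16 + 9 → 0xDD9 (hexadecimal)
0xDD9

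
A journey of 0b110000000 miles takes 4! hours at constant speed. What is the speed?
Convert 0b110000000 (binary) → 256 + 128 = 384 (decimal)
Convert 4! (factorial) → 24 (decimal)
Compute 384 ÷ 24 = 16
16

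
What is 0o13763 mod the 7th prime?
Convert 0o13763 (octal) → 1×4096 + 3×512 + 7×64 + 6×8 + 3 = 6131 (decimal)
Convert the 7th prime (prime index) → 17 (decimal)
Compute 6131 mod 17 = 11
11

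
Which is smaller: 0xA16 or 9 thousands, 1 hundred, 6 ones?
Convert 0xA16 (hexadecimal) → 10×256 + 1×16 + 6 = 2582 (decimal)
Convert 9 thousands, 1 hundred, 6 ones (place-value notation) → 9×1000 + 1×100 + 6 = 9106 (decimal)
Compare 2582 vs 9106: smaller = 2582
2582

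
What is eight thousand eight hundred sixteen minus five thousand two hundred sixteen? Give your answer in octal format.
Convert eight thousand eight hundred sixteen (English words) → 8×1000 + 8×100 + 16 = 8816 (decimal)
Convert five thousand two hundred sixteen (English words) → 5×1000 + 2×100 + 16 = 5216 (decimal)
Compute 8816 - 5216 = 3600
Convert 3600 (decimal) → 3600 = 7×512 + 2×8 → 0o7020 (octal)
0o7020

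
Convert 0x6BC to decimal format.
Convert 0x6BC (hexadecimal) → 6×256 + 11×16 + 12 = 1724 (decimal)
1724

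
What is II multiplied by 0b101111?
Convert II (Roman numeral) → 1 + 1 = 2 (decimal)
Convert 0b101111 (binary) → 32 + 8 + 4 + 2 + 1 = 47 (decimal)
Compute 2 × 47 = 94
94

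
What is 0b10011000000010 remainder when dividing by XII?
Convert 0b10011000000010 (binary) → 8192 + 1024 + 512 + 2 = 9730 (decimal)
Convert XII (Roman numeral) → 10 + 1 + 1 = 12 (decimal)
Compute 9730 mod 12 = 10
10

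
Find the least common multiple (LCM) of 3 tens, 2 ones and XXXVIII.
Convert 3 tens, 2 ones (place-value notation) → 3×10 + 2 = 32 (decimal)
Convert XXXVIII (Roman numeral) → 10 + 10 + 10 + 5 + 1 + 1 + 1 = 38 (decimal)
Compute lcm(32, 38) = 608
608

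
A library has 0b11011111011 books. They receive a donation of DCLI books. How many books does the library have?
Convert 0b11011111011 (binary) → 1024 + 512 + 128 + 64 + 32 + 16 + 8 + 2 + 1 = 1787 (decimal)
Convert DCLI (Roman numeral) → 500 + 100 + 50 + 1 = 651 (decimal)
Compute 1787 + 651 = 2438
2438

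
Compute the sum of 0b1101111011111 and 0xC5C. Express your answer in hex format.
Convert 0b1101111011111 (binary) → 4096 + 2048 + 512 + 256 + 128 + 64 + 16 + 8 + 4 + 2 + 1 = 7135 (decimal)
Convert 0xC5C (hexadecimal) → 12×256 + 5×16 + 12 = 3164 (decimal)
Compute 7135 + 3164 = 10299
Convert 10299 (decimal) → 10299 = 2×4096 + 8×256 + 3×16 + 11 → 0x283B (hexadecimal)
0x283B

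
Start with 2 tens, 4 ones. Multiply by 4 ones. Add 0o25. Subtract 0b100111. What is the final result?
Convert 2 tens, 4 ones (place-value notation) → 2×10 + 4 = 24 (decimal)
Start: 24
Convert 4 ones (place-value notation) → 4 (decimal)
24 × 4 = 96
Convert 0o25 (octal) → 2×8 + 5 = 21 (decimal)
96 + 21 = 117
Convert 0b100111 (binary) → 32 + 4 + 2 + 1 = 39 (decimal)
117 - 39 = 78
78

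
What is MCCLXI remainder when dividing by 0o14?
Convert MCCLXI (Roman numeral) → 1000 + 100 + 100 + 50 + 10 + 1 = 1261 (decimal)
Convert 0o14 (octal) → 1×8 + 4 = 12 (decimal)
Compute 1261 mod 12 = 1
1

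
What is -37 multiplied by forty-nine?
Convert forty-nine (English words) → 49 (decimal)
Compute -37 × 49 = -1813
-1813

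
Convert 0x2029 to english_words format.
Convert 0x2029 (hexadecimal) → 2×4096 + 2×16 + 9 = 8233 (decimal)
Convert 8233 (decimal) → 8233 = 8×1000 + 2×100 + 33 → eight thousand two hundred thirty-three (English words)
eight thousand two hundred thirty-three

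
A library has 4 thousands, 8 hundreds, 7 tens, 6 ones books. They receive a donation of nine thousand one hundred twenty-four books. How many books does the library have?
Convert 4 thousands, 8 hundreds, 7 tens, 6 ones (place-value notation) → 4×1000 + 8×100 + 7×10 + 6 = 4876 (decimal)
Convert nine thousand one hundred twenty-four (English words) → 9×1000 + 1×100 + 24 = 9124 (decimal)
Compute 4876 + 9124 = 14000
14000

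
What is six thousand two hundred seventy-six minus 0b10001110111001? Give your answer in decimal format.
Convert six thousand two hundred seventy-six (English words) → 6×1000 + 2×100 + 76 = 6276 (decimal)
Convert 0b10001110111001 (binary) → 8192 + 512 + 256 + 128 + 32 + 16 + 8 + 1 = 9145 (decimal)
Compute 6276 - 9145 = -2869
-2869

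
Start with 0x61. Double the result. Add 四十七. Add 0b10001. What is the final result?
Convert 0x61 (hexadecimal) → 6×16 + 1 = 97 (decimal)
Start: 97
97 × 2 = 194
Convert 四十七 (Chinese numeral) → 4×10 + 7 = 47 (decimal)
194 + 47 = 241
Convert 0b10001 (binary) → 16 + 1 = 17 (decimal)
241 + 17 = 258
258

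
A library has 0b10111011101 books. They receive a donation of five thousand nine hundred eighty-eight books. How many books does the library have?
Convert 0b10111011101 (binary) → 1024 + 256 + 128 + 64 + 16 + 8 + 4 + 1 = 1501 (decimal)
Convert five thousand nine hundred eighty-eight (English words) → 5×1000 + 9×100 + 88 = 5988 (decimal)
Compute 1501 + 5988 = 7489
7489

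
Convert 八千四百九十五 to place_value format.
Convert 八千四百九十五 (Chinese numeral) → 8×1000 + 4×100 + 9×10 + 5 = 8495 (decimal)
Convert 8495 (decimal) → 8495 = 8×1000 + 4×100 + 9×10 + 5 → 8 thousands, 4 hundreds, 9 tens, 5 ones (place-value notation)
8 thousands, 4 hundreds, 9 tens, 5 ones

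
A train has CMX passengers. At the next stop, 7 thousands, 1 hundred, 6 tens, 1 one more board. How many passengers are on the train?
Convert CMX (Roman numeral) → 900 + 10 = 910 (decimal)
Convert 7 thousands, 1 hundred, 6 tens, 1 one (place-value notation) → 7×1000 + 1×100 + 6×10 + 1 = 7161 (decimal)
Compute 910 + 7161 = 8071
8071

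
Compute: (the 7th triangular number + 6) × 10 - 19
Convert the 7th triangular number (triangular index) → 7×8/2 = 28 (decimal)
Expression in decimal: (28 + 6) × 10 - 19
Parentheses first: 28 + 6 = 34
Multiply: 34 × 10 = 340
Subtract: 340 - 19 = 321
321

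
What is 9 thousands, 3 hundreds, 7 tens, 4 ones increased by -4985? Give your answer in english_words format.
Convert 9 thousands, 3 hundreds, 7 tens, 4 ones (place-value notation) → 9×1000 + 3×100 + 7×10 + 4 = 9374 (decimal)
Compute 9374 + -4985 = 4389
Convert 4389 (decimal) → 4389 = 4×1000 + 3×100 + 89 → four thousand three hundred eighty-nine (English words)
four thousand three hundred eighty-nine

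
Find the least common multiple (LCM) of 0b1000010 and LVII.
Convert 0b1000010 (binary) → 64 + 2 = 66 (decimal)
Convert LVII (Roman numeral) → 50 + 5 + 1 + 1 = 57 (decimal)
Compute lcm(66, 57) = 1254
1254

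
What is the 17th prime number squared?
The 17th prime number = 59
Compute 59² = 59 × 59 = 3481
3481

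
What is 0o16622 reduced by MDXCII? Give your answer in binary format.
Convert 0o16622 (octal) → 1×4096 + 6×512 + 6×64 + 2×8 + 2 = 7570 (decimal)
Convert MDXCII (Roman numeral) → 1000 + 500 + 90 + 1 + 1 = 1592 (decimal)
Compute 7570 - 1592 = 5978
Convert 5978 (decimal) → 5978 = 4096 + 1024 + 512 + 256 + 64 + 16 + 8 + 2 → 0b1011101011010 (binary)
0b1011101011010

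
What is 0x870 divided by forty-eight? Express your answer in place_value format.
Convert 0x870 (hexadecimal) → 8×256 + 7×16 = 2160 (decimal)
Convert forty-eight (English words) → 48 (decimal)
Compute 2160 ÷ 48 = 45
Convert 45 (decimal) → 45 = 4×10 + 5 → 4 tens, 5 ones (place-value notation)
4 tens, 5 ones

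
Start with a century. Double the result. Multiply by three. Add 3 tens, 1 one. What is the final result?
Convert a century (colloquial) → 100 (decimal)
Start: 100
100 × 2 = 200
Convert three (English words) → 3 (decimal)
200 × 3 = 600
Convert 3 tens, 1 one (place-value notation) → 3×10 + 1 = 31 (decimal)
600 + 31 = 631
631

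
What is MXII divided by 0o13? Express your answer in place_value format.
Convert MXII (Roman numeral) → 1000 + 10 + 1 + 1 = 1012 (decimal)
Convert 0o13 (octal) → 1×8 + 3 = 11 (decimal)
Compute 1012 ÷ 11 = 92
Convert 92 (decimal) → 92 = 9×10 + 2 → 9 tens, 2 ones (place-value notation)
9 tens, 2 ones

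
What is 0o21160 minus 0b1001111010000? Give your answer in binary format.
Convert 0o21160 (octal) → 2×4096 + 1×512 + 1×64 + 6×8 = 8816 (decimal)
Convert 0b1001111010000 (binary) → 4096 + 512 + 256 + 128 + 64 + 16 = 5072 (decimal)
Compute 8816 - 5072 = 3744
Convert 3744 (decimal) → 3744 = 2048 + 1024 + 512 + 128 + 32 → 0b111010100000 (binary)
0b111010100000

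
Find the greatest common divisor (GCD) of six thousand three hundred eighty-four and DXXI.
Convert six thousand three hundred eighty-four (English words) → 6×1000 + 3×100 + 84 = 6384 (decimal)
Convert DXXI (Roman numeral) → 500 + 10 + 10 + 1 = 521 (decimal)
Compute gcd(6384, 521) = 1
1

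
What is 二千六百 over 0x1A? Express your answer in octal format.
Convert 二千六百 (Chinese numeral) → 2×1000 + 6×100 = 2600 (decimal)
Convert 0x1A (hexadecimal) → 1×16 + 10 = 26 (decimal)
Compute 2600 ÷ 26 = 100
Convert 100 (decimal) → 100 = 1×64 + 4×8 + 4 → 0o144 (octal)
0o144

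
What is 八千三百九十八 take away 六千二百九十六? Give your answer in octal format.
Convert 八千三百九十八 (Chinese numeral) → 8×1000 + 3×100 + 9×10 + 8 = 8398 (decimal)
Convert 六千二百九十六 (Chinese numeral) → 6×1000 + 2×100 + 9×10 + 6 = 6296 (decimal)
Compute 8398 - 6296 = 2102
Convert 2102 (decimal) → 2102 = 4×512 + 6×8 + 6 → 0o4066 (octal)
0o4066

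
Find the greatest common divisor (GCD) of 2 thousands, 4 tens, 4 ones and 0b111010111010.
Convert 2 thousands, 4 tens, 4 ones (place-value notation) → 2×1000 + 4×10 + 4 = 2044 (decimal)
Convert 0b111010111010 (binary) → 2048 + 1024 + 512 + 128 + 32 + 16 + 8 + 2 = 3770 (decimal)
Compute gcd(2044, 3770) = 2
2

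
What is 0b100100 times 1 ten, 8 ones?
Convert 0b100100 (binary) → 32 + 4 = 36 (decimal)
Convert 1 ten, 8 ones (place-value notation) → 1×10 + 8 = 18 (decimal)
Compute 36 × 18 = 648
648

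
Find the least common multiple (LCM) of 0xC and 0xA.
Convert 0xC (hexadecimal) → 12 (decimal)
Convert 0xA (hexadecimal) → 10 (decimal)
Compute lcm(12, 10) = 60
60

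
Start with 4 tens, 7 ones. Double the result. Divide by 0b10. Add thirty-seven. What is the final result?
Convert 4 tens, 7 ones (place-value notation) → 4×10 + 7 = 47 (decimal)
Start: 47
47 × 2 = 94
Convert 0b10 (binary) → 2 (decimal)
94 ÷ 2 = 47
Convert thirty-seven (English words) → 37 (decimal)
47 + 37 = 84
84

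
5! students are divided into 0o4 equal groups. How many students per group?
Convert 5! (factorial) → 120 (decimal)
Convert 0o4 (octal) → 4 (decimal)
Compute 120 ÷ 4 = 30
30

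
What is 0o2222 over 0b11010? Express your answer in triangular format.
Convert 0o2222 (octal) → 2×512 + 2×64 + 2×8 + 2 = 1170 (decimal)
Convert 0b11010 (binary) → 16 + 8 + 2 = 26 (decimal)
Compute 1170 ÷ 26 = 45
Convert 45 (decimal) → 45 = 9×10/2 → the 9th triangular number (triangular index)
the 9th triangular number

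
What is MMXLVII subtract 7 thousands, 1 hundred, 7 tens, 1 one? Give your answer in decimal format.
Convert MMXLVII (Roman numeral) → 1000 + 1000 + 40 + 5 + 1 + 1 = 2047 (decimal)
Convert 7 thousands, 1 hundred, 7 tens, 1 one (place-value notation) → 7×1000 + 1×100 + 7×10 + 1 = 7171 (decimal)
Compute 2047 - 7171 = -5124
-5124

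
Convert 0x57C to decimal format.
Convert 0x57C (hexadecimal) → 5×256 + 7×16 + 12 = 1404 (decimal)
1404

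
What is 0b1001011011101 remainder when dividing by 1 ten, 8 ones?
Convert 0b1001011011101 (binary) → 4096 + 512 + 128 + 64 + 16 + 8 + 4 + 1 = 4829 (decimal)
Convert 1 ten, 8 ones (place-value notation) → 1×10 + 8 = 18 (decimal)
Compute 4829 mod 18 = 5
5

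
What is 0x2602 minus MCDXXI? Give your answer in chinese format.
Convert 0x2602 (hexadecimal) → 2×4096 + 6×256 + 2 = 9730 (decimal)
Convert MCDXXI (Roman numeral) → 1000 + 400 + 10 + 10 + 1 = 1421 (decimal)
Compute 9730 - 1421 = 8309
Convert 8309 (decimal) → 8309 = 8×1000 + 3×100 + 9 → 八千三百零九 (Chinese numeral)
八千三百零九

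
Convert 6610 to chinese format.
Convert 6610 (decimal) → 6610 = 6×1000 + 6×100 + 1×10 → 六千六百一十 (Chinese numeral)
六千六百一十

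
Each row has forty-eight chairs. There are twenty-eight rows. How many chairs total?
Convert forty-eight (English words) → 48 (decimal)
Convert twenty-eight (English words) → 28 (decimal)
Compute 48 × 28 = 1344
1344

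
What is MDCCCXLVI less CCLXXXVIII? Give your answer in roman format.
Convert MDCCCXLVI (Roman numeral) → 1000 + 500 + 100 + 100 + 100 + 40 + 5 + 1 = 1846 (decimal)
Convert CCLXXXVIII (Roman numeral) → 100 + 100 + 50 + 10 + 10 + 10 + 5 + 1 + 1 + 1 = 288 (decimal)
Compute 1846 - 288 = 1558
Convert 1558 (decimal) → 1558 = 1000 + 500 + 50 + 5 + 1 + 1 + 1 → MDLVIII (Roman numeral)
MDLVIII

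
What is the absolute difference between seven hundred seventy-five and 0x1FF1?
Convert seven hundred seventy-five (English words) → 7×100 + 75 = 775 (decimal)
Convert 0x1FF1 (hexadecimal) → 1×4096 + 15×256 + 15×16 + 1 = 8177 (decimal)
Compute |775 - 8177| = 7402
7402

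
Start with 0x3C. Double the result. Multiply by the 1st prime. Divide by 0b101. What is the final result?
Convert 0x3C (hexadecimal) → 3×16 + 12 = 60 (decimal)
Start: 60
60 × 2 = 120
Convert the 1st prime (prime index) → 2 (decimal)
120 × 2 = 240
Convert 0b101 (binary) → 4 + 1 = 5 (decimal)
240 ÷ 5 = 48
48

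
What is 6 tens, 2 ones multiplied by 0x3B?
Convert 6 tens, 2 ones (place-value notation) → 6×10 + 2 = 62 (decimal)
Convert 0x3B (hexadecimal) → 3×16 + 11 = 59 (decimal)
Compute 62 × 59 = 3658
3658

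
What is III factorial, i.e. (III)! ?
Convert III (Roman numeral) → 1 + 1 + 1 = 3 (decimal)
Compute 3! = 6
6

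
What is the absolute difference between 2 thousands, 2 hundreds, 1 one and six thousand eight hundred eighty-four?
Convert 2 thousands, 2 hundreds, 1 one (place-value notation) → 2×1000 + 2×100 + 1 = 2201 (decimal)
Convert six thousand eight hundred eighty-four (English words) → 6×1000 + 8×100 + 84 = 6884 (decimal)
Compute |2201 - 6884| = 4683
4683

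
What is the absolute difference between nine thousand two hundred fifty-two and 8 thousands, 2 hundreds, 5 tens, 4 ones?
Convert nine thousand two hundred fifty-two (English words) → 9×1000 + 2×100 + 52 = 9252 (decimal)
Convert 8 thousands, 2 hundreds, 5 tens, 4 ones (place-value notation) → 8×1000 + 2×100 + 5×10 + 4 = 8254 (decimal)
Compute |9252 - 8254| = 998
998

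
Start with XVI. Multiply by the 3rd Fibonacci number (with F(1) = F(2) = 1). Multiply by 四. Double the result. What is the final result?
Convert XVI (Roman numeral) → 10 + 5 + 1 = 16 (decimal)
Start: 16
Convert the 3rd Fibonacci number (with F(1) = F(2) = 1) (Fibonacci index) → 1, 1, 2 → 2 (decimal)
16 × 2 = 32
Convert 四 (Chinese numeral) → 4 (decimal)
32 × 4 = 128
128 × 2 = 256
256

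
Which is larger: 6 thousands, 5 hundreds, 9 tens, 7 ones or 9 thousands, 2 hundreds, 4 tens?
Convert 6 thousands, 5 hundreds, 9 tens, 7 ones (place-value notation) → 6×1000 + 5×100 + 9×10 + 7 = 6597 (decimal)
Convert 9 thousands, 2 hundreds, 4 tens (place-value notation) → 9×1000 + 2×100 + 4×10 = 9240 (decimal)
Compare 6597 vs 9240: larger = 9240
9240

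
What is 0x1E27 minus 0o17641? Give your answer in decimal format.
Convert 0x1E27 (hexadecimal) → 1×4096 + 14×256 + 2×16 + 7 = 7719 (decimal)
Convert 0o17641 (octal) → 1×4096 + 7×512 + 6×64 + 4×8 + 1 = 8097 (decimal)
Compute 7719 - 8097 = -378
-378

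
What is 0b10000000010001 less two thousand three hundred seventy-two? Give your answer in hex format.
Convert 0b10000000010001 (binary) → 8192 + 16 + 1 = 8209 (decimal)
Convert two thousand three hundred seventy-two (English words) → 2×1000 + 3×100 + 72 = 2372 (decimal)
Compute 8209 - 2372 = 5837
Convert 5837 (decimal) → 5837 = 1×4096 + 6×256 + 12×16 + 13 → 0x16CD (hexadecimal)
0x16CD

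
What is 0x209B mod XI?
Convert 0x209B (hexadecimal) → 2×4096 + 9×16 + 11 = 8347 (decimal)
Convert XI (Roman numeral) → 10 + 1 = 11 (decimal)
Compute 8347 mod 11 = 9
9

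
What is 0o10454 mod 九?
Convert 0o10454 (octal) → 1×4096 + 4×64 + 5×8 + 4 = 4396 (decimal)
Convert 九 (Chinese numeral) → 9 (decimal)
Compute 4396 mod 9 = 4
4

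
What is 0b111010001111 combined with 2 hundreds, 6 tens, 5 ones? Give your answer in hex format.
Convert 0b111010001111 (binary) → 2048 + 1024 + 512 + 128 + 8 + 4 + 2 + 1 = 3727 (decimal)
Convert 2 hundreds, 6 tens, 5 ones (place-value notation) → 2×100 + 6×10 + 5 = 265 (decimal)
Compute 3727 + 265 = 3992
Convert 3992 (decimal) → 3992 = 15×256 + 9×16 + 8 → 0xF98 (hexadecimal)
0xF98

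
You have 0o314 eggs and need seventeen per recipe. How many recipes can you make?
Convert 0o314 (octal) → 3×64 + 1×8 + 4 = 204 (decimal)
Convert seventeen (English words) → 17 (decimal)
Compute 204 ÷ 17 = 12
12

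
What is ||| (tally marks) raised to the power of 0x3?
Convert ||| (tally marks) → 3 (decimal)
Convert 0x3 (hexadecimal) → 3 (decimal)
Compute 3 ^ 3 = 27
27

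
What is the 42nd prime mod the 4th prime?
Convert the 42nd prime (prime index) → 181 (decimal)
Convert the 4th prime (prime index) → 7 (decimal)
Compute 181 mod 7 = 6
6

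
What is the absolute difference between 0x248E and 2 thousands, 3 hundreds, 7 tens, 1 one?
Convert 0x248E (hexadecimal) → 2×4096 + 4×256 + 8×16 + 14 = 9358 (decimal)
Convert 2 thousands, 3 hundreds, 7 tens, 1 one (place-value notation) → 2×1000 + 3×100 + 7×10 + 1 = 2371 (decimal)
Compute |9358 - 2371| = 6987
6987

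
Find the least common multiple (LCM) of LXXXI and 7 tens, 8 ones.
Convert LXXXI (Roman numeral) → 50 + 10 + 10 + 10 + 1 = 81 (decimal)
Convert 7 tens, 8 ones (place-value notation) → 7×10 + 8 = 78 (decimal)
Compute lcm(81, 78) = 2106
2106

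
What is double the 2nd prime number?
The 2nd prime number = 3
Compute 3 × 2 = 6
6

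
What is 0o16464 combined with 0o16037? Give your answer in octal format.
Convert 0o16464 (octal) → 1×4096 + 6×512 + 4×64 + 6×8 + 4 = 7476 (decimal)
Convert 0o16037 (octal) → 1×4096 + 6×512 + 3×8 + 7 = 7199 (decimal)
Compute 7476 + 7199 = 14675
Convert 14675 (decimal) → 14675 = 3×4096 + 4×512 + 5×64 + 2×8 + 3 → 0o34523 (octal)
0o34523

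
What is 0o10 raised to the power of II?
Convert 0o10 (octal) → 1×8 = 8 (decimal)
Convert II (Roman numeral) → 1 + 1 = 2 (decimal)
Compute 8 ^ 2 = 64
64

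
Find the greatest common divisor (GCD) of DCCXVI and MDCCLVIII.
Convert DCCXVI (Roman numeral) → 500 + 100 + 100 + 10 + 5 + 1 = 716 (decimal)
Convert MDCCLVIII (Roman numeral) → 1000 + 500 + 100 + 100 + 50 + 5 + 1 + 1 + 1 = 1758 (decimal)
Compute gcd(716, 1758) = 2
2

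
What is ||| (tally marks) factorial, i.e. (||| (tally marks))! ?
Convert ||| (tally marks) → 3 (decimal)
Compute 3! = 6
6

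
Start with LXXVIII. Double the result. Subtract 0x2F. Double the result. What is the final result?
Convert LXXVIII (Roman numeral) → 50 + 10 + 10 + 5 + 1 + 1 + 1 = 78 (decimal)
Start: 78
78 × 2 = 156
Convert 0x2F (hexadecimal) → 2×16 + 15 = 47 (decimal)
156 - 47 = 109
109 × 2 = 218
218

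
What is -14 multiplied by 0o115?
Convert 0o115 (octal) → 1×64 + 1×8 + 5 = 77 (decimal)
Compute -14 × 77 = -1078
-1078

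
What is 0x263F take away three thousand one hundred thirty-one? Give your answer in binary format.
Convert 0x263F (hexadecimal) → 2×4096 + 6×256 + 3×16 + 15 = 9791 (decimal)
Convert three thousand one hundred thirty-one (English words) → 3×1000 + 1×100 + 31 = 3131 (decimal)
Compute 9791 - 3131 = 6660
Convert 6660 (decimal) → 6660 = 4096 + 2048 + 512 + 4 → 0b1101000000100 (binary)
0b1101000000100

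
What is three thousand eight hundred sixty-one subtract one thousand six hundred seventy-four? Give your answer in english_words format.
Convert three thousand eight hundred sixty-one (English words) → 3×1000 + 8×100 + 61 = 3861 (decimal)
Convert one thousand six hundred seventy-four (English words) → 1×1000 + 6×100 + 74 = 1674 (decimal)
Compute 3861 - 1674 = 2187
Convert 2187 (decimal) → 2187 = 2×1000 + 1×100 + 87 → two thousand one hundred eighty-seven (English words)
two thousand one hundred eighty-seven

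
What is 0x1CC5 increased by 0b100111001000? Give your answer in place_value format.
Convert 0x1CC5 (hexadecimal) → 1×4096 + 12×256 + 12×16 + 5 = 7365 (decimal)
Convert 0b100111001000 (binary) → 2048 + 256 + 128 + 64 + 8 = 2504 (decimal)
Compute 7365 + 2504 = 9869
Convert 9869 (decimal) → 9869 = 9×1000 + 8×100 + 6×10 + 9 → 9 thousands, 8 hundreds, 6 tens, 9 ones (place-value notation)
9 thousands, 8 hundreds, 6 tens, 9 ones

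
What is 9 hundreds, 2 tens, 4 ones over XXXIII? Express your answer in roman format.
Convert 9 hundreds, 2 tens, 4 ones (place-value notation) → 9×100 + 2×10 + 4 = 924 (decimal)
Convert XXXIII (Roman numeral) → 10 + 10 + 10 + 1 + 1 + 1 = 33 (decimal)
Compute 924 ÷ 33 = 28
Convert 28 (decimal) → 28 = 10 + 10 + 5 + 1 + 1 + 1 → XXVIII (Roman numeral)
XXVIII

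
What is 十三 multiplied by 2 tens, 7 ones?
Convert 十三 (Chinese numeral) → 1×10 + 3 = 13 (decimal)
Convert 2 tens, 7 ones (place-value notation) → 2×10 + 7 = 27 (decimal)
Compute 13 × 27 = 351
351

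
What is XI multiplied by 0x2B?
Convert XI (Roman numeral) → 10 + 1 = 11 (decimal)
Convert 0x2B (hexadecimal) → 2×16 + 11 = 43 (decimal)
Compute 11 × 43 = 473
473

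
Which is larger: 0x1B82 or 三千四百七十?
Convert 0x1B82 (hexadecimal) → 1×4096 + 11×256 + 8×16 + 2 = 7042 (decimal)
Convert 三千四百七十 (Chinese numeral) → 3×1000 + 4×100 + 7×10 = 3470 (decimal)
Compare 7042 vs 3470: larger = 7042
7042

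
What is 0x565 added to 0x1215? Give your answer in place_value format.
Convert 0x565 (hexadecimal) → 5×256 + 6×16 + 5 = 1381 (decimal)
Convert 0x1215 (hexadecimal) → 1×4096 + 2×256 + 1×16 + 5 = 4629 (decimal)
Compute 1381 + 4629 = 6010
Convert 6010 (decimal) → 6010 = 6×1000 + 1×10 → 6 thousands, 1 ten (place-value notation)
6 thousands, 1 ten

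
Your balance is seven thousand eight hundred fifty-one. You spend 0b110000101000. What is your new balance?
Convert seven thousand eight hundred fifty-one (English words) → 7×1000 + 8×100 + 51 = 7851 (decimal)
Convert 0b110000101000 (binary) → 2048 + 1024 + 32 + 8 = 3112 (decimal)
Compute 7851 - 3112 = 4739
4739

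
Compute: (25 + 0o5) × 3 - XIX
Convert 0o5 (octal) → 5 (decimal)
Convert XIX (Roman numeral) → 10 + 9 = 19 (decimal)
Expression in decimal: (25 + 5) × 3 - 19
Parentheses first: 25 + 5 = 30
Multiply: 30 × 3 = 90
Subtract: 90 - 19 = 71
71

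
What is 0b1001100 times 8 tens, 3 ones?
Convert 0b1001100 (binary) → 64 + 8 + 4 = 76 (decimal)
Convert 8 tens, 3 ones (place-value notation) → 8×10 + 3 = 83 (decimal)
Compute 76 × 83 = 6308
6308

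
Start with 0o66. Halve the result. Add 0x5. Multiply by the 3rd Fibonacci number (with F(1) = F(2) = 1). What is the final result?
Convert 0o66 (octal) → 6×8 + 6 = 54 (decimal)
Start: 54
54 ÷ 2 = 27
Convert 0x5 (hexadecimal) → 5 (decimal)
27 + 5 = 32
Convert the 3rd Fibonacci number (with F(1) = F(2) = 1) (Fibonacci index) → 1, 1, 2 → 2 (decimal)
32 × 2 = 64
64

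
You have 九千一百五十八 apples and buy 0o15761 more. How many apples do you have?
Convert 九千一百五十八 (Chinese numeral) → 9×1000 + 1×100 + 5×10 + 8 = 9158 (decimal)
Convert 0o15761 (octal) → 1×4096 + 5×512 + 7×64 + 6×8 + 1 = 7153 (decimal)
Compute 9158 + 7153 = 16311
16311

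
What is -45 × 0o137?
Convert 0o137 (octal) → 1×64 + 3×8 + 7 = 95 (decimal)
Compute -45 × 95 = -4275
-4275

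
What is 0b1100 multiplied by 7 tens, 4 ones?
Convert 0b1100 (binary) → 8 + 4 = 12 (decimal)
Convert 7 tens, 4 ones (place-value notation) → 7×10 + 4 = 74 (decimal)
Compute 12 × 74 = 888
888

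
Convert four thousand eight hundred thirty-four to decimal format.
Convert four thousand eight hundred thirty-four (English words) → 4×1000 + 8×100 + 34 = 4834 (decimal)
4834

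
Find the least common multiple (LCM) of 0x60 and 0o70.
Convert 0x60 (hexadecimal) → 6×16 = 96 (decimal)
Convert 0o70 (octal) → 7×8 = 56 (decimal)
Compute lcm(96, 56) = 672
672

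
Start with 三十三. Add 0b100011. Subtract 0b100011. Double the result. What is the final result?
Convert 三十三 (Chinese numeral) → 3×10 + 3 = 33 (decimal)
Start: 33
Convert 0b100011 (binary) → 32 + 2 + 1 = 35 (decimal)
33 + 35 = 68
Convert 0b100011 (binary) → 32 + 2 + 1 = 35 (decimal)
68 - 35 = 33
33 × 2 = 66
66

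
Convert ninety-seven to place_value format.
Convert ninety-seven (English words) → 97 (decimal)
Convert 97 (decimal) → 97 = 9×10 + 7 → 9 tens, 7 ones (place-value notation)
9 tens, 7 ones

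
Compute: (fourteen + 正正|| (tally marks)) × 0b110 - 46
Convert fourteen (English words) → 14 (decimal)
Convert 正正|| (tally marks) → 5 + 5 + 2 = 12 (decimal)
Convert 0b110 (binary) → 4 + 2 = 6 (decimal)
Expression in decimal: (14 + 12) × 6 - 46
Parentheses first: 14 + 12 = 26
Multiply: 26 × 6 = 156
Subtract: 156 - 46 = 110
110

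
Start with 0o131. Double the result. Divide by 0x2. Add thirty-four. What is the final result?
Convert 0o131 (octal) → 1×64 + 3×8 + 1 = 89 (decimal)
Start: 89
89 × 2 = 178
Convert 0x2 (hexadecimal) → 2 (decimal)
178 ÷ 2 = 89
Convert thirty-four (English words) → 34 (decimal)
89 + 34 = 123
123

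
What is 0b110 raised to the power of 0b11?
Convert 0b110 (binary) → 4 + 2 = 6 (decimal)
Convert 0b11 (binary) → 2 + 1 = 3 (decimal)
Compute 6 ^ 3 = 216
216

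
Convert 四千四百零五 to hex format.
Convert 四千四百零五 (Chinese numeral) → 4×1000 + 4×100 + 5 = 4405 (decimal)
Convert 4405 (decimal) → 4405 = 1×4096 + 1×256 + 3×16 + 5 → 0x1135 (hexadecimal)
0x1135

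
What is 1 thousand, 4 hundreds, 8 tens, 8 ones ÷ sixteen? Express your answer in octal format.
Convert 1 thousand, 4 hundreds, 8 tens, 8 ones (place-value notation) → 1×1000 + 4×100 + 8×10 + 8 = 1488 (decimal)
Convert sixteen (English words) → 16 (decimal)
Compute 1488 ÷ 16 = 93
Convert 93 (decimal) → 93 = 1×64 + 3×8 + 5 → 0o135 (octal)
0o135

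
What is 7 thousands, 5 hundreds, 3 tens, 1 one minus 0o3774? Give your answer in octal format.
Convert 7 thousands, 5 hundreds, 3 tens, 1 one (place-value notation) → 7×1000 + 5×100 + 3×10 + 1 = 7531 (decimal)
Convert 0o3774 (octal) → 3×512 + 7×64 + 7×8 + 4 = 2044 (decimal)
Compute 7531 - 2044 = 5487
Convert 5487 (decimal) → 5487 = 1×4096 + 2×512 + 5×64 + 5×8 + 7 → 0o12557 (octal)
0o12557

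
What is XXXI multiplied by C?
Convert XXXI (Roman numeral) → 10 + 10 + 10 + 1 = 31 (decimal)
Convert C (Roman numeral) → 100 (decimal)
Compute 31 × 100 = 3100
3100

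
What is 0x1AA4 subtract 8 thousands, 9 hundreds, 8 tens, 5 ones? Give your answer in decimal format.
Convert 0x1AA4 (hexadecimal) → 1×4096 + 10×256 + 10×16 + 4 = 6820 (decimal)
Convert 8 thousands, 9 hundreds, 8 tens, 5 ones (place-value notation) → 8×1000 + 9×100 + 8×10 + 5 = 8985 (decimal)
Compute 6820 - 8985 = -2165
-2165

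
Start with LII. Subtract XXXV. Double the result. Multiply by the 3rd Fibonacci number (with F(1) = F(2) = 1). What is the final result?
Convert LII (Roman numeral) → 50 + 1 + 1 = 52 (decimal)
Start: 52
Convert XXXV (Roman numeral) → 10 + 10 + 10 + 5 = 35 (decimal)
52 - 35 = 17
17 × 2 = 34
Convert the 3rd Fibonacci number (with F(1) = F(2) = 1) (Fibonacci index) → 1, 1, 2 → 2 (decimal)
34 × 2 = 68
68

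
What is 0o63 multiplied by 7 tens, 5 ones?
Convert 0o63 (octal) → 6×8 + 3 = 51 (decimal)
Convert 7 tens, 5 ones (place-value notation) → 7×10 + 5 = 75 (decimal)
Compute 51 × 75 = 3825
3825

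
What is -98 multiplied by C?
Convert C (Roman numeral) → 100 (decimal)
Compute -98 × 100 = -9800
-9800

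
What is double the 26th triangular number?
The 26th triangular number = 26×27/2 = 351
Compute 351 × 2 = 702
702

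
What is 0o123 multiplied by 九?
Convert 0o123 (octal) → 1×64 + 2×8 + 3 = 83 (decimal)
Convert 九 (Chinese numeral) → 9 (decimal)
Compute 83 × 9 = 747
747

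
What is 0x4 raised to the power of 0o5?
Convert 0x4 (hexadecimal) → 4 (decimal)
Convert 0o5 (octal) → 5 (decimal)
Compute 4 ^ 5 = 1024
1024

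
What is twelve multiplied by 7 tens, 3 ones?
Convert twelve (English words) → 12 (decimal)
Convert 7 tens, 3 ones (place-value notation) → 7×10 + 3 = 73 (decimal)
Compute 12 × 73 = 876
876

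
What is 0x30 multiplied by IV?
Convert 0x30 (hexadecimal) → 3×16 = 48 (decimal)
Convert IV (Roman numeral) → 4 (decimal)
Compute 48 × 4 = 192
192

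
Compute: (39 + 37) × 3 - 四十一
Convert 四十一 (Chinese numeral) → 4×10 + 1 = 41 (decimal)
Expression in decimal: (39 + 37) × 3 - 41
Parentheses first: 39 + 37 = 76
Multiply: 76 × 3 = 228
Subtract: 228 - 41 = 187
187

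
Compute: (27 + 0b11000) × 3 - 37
Convert 0b11000 (binary) → 16 + 8 = 24 (decimal)
Expression in decimal: (27 + 24) × 3 - 37
Parentheses first: 27 + 24 = 51
Multiply: 51 × 3 = 153
Subtract: 153 - 37 = 116
116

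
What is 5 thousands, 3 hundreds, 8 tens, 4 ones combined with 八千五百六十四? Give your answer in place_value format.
Convert 5 thousands, 3 hundreds, 8 tens, 4 ones (place-value notation) → 5×1000 + 3×100 + 8×10 + 4 = 5384 (decimal)
Convert 八千五百六十四 (Chinese numeral) → 8×1000 + 5×100 + 6×10 + 4 = 8564 (decimal)
Compute 5384 + 8564 = 13948
Convert 13948 (decimal) → 13948 = 13×1000 + 9×100 + 4×10 + 8 → 13 thousands, 9 hundreds, 4 tens, 8 ones (place-value notation)
13 thousands, 9 hundreds, 4 tens, 8 ones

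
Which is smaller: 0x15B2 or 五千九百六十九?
Convert 0x15B2 (hexadecimal) → 1×4096 + 5×256 + 11×16 + 2 = 5554 (decimal)
Convert 五千九百六十九 (Chinese numeral) → 5×1000 + 9×100 + 6×10 + 9 = 5969 (decimal)
Compare 5554 vs 5969: smaller = 5554
5554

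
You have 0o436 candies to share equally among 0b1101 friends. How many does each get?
Convert 0o436 (octal) → 4×64 + 3×8 + 6 = 286 (decimal)
Convert 0b1101 (binary) → 8 + 4 + 1 = 13 (decimal)
Compute 286 ÷ 13 = 22
22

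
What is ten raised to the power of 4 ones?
Convert ten (English words) → 10 (decimal)
Convert 4 ones (place-value notation) → 4 (decimal)
Compute 10 ^ 4 = 10000
10000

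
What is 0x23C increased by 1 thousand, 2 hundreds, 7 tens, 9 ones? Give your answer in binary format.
Convert 0x23C (hexadecimal) → 2×256 + 3×16 + 12 = 572 (decimal)
Convert 1 thousand, 2 hundreds, 7 tens, 9 ones (place-value notation) → 1×1000 + 2×100 + 7×10 + 9 = 1279 (decimal)
Compute 572 + 1279 = 1851
Convert 1851 (decimal) → 1851 = 1024 + 512 + 256 + 32 + 16 + 8 + 2 + 1 → 0b11100111011 (binary)
0b11100111011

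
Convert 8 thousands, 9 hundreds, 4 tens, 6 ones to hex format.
Convert 8 thousands, 9 hundreds, 4 tens, 6 ones (place-value notation) → 8×1000 + 9×100 + 4×10 + 6 = 8946 (decimal)
Convert 8946 (decimal) → 8946 = 2×4096 + 2×256 + 15×16 + 2 → 0x22F2 (hexadecimal)
0x22F2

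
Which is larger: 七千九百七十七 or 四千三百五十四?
Convert 七千九百七十七 (Chinese numeral) → 7×1000 + 9×100 + 7×10 + 7 = 7977 (decimal)
Convert 四千三百五十四 (Chinese numeral) → 4×1000 + 3×100 + 5×10 + 4 = 4354 (decimal)
Compare 7977 vs 4354: larger = 7977
7977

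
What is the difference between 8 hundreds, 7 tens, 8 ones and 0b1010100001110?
Convert 8 hundreds, 7 tens, 8 ones (place-value notation) → 8×100 + 7×10 + 8 = 878 (decimal)
Convert 0b1010100001110 (binary) → 4096 + 1024 + 256 + 8 + 4 + 2 = 5390 (decimal)
Difference: |878 - 5390| = 4512
4512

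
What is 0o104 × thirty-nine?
Convert 0o104 (octal) → 1×64 + 4 = 68 (decimal)
Convert thirty-nine (English words) → 39 (decimal)
Compute 68 × 39 = 2652
2652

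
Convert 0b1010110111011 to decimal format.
Convert 0b1010110111011 (binary) → 4096 + 1024 + 256 + 128 + 32 + 16 + 8 + 2 + 1 = 5563 (decimal)
5563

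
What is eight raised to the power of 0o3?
Convert eight (English words) → 8 (decimal)
Convert 0o3 (octal) → 3 (decimal)
Compute 8 ^ 3 = 512
512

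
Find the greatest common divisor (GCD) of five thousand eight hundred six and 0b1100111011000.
Convert five thousand eight hundred six (English words) → 5×1000 + 8×100 + 6 = 5806 (decimal)
Convert 0b1100111011000 (binary) → 4096 + 2048 + 256 + 128 + 64 + 16 + 8 = 6616 (decimal)
Compute gcd(5806, 6616) = 2
2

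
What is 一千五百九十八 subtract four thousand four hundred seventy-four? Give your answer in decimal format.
Convert 一千五百九十八 (Chinese numeral) → 1×1000 + 5×100 + 9×10 + 8 = 1598 (decimal)
Convert four thousand four hundred seventy-four (English words) → 4×1000 + 4×100 + 74 = 4474 (decimal)
Compute 1598 - 4474 = -2876
-2876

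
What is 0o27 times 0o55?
Convert 0o27 (octal) → 2×8 + 7 = 23 (decimal)
Convert 0o55 (octal) → 5×8 + 5 = 45 (decimal)
Compute 23 × 45 = 1035
1035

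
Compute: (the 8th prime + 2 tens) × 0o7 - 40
Convert the 8th prime (prime index) → 19 (decimal)
Convert 2 tens (place-value notation) → 2×10 = 20 (decimal)
Convert 0o7 (octal) → 7 (decimal)
Expression in decimal: (19 + 20) × 7 - 40
Parentheses first: 19 + 20 = 39
Multiply: 39 × 7 = 273
Subtract: 273 - 40 = 233
233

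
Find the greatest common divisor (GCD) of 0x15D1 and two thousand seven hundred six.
Convert 0x15D1 (hexadecimal) → 1×4096 + 5×256 + 13×16 + 1 = 5585 (decimal)
Convert two thousand seven hundred six (English words) → 2×1000 + 7×100 + 6 = 2706 (decimal)
Compute gcd(5585, 2706) = 1
1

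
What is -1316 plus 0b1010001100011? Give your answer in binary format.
Convert 0b1010001100011 (binary) → 4096 + 1024 + 64 + 32 + 2 + 1 = 5219 (decimal)
Compute -1316 + 5219 = 3903
Convert 3903 (decimal) → 3903 = 2048 + 1024 + 512 + 256 + 32 + 16 + 8 + 4 + 2 + 1 → 0b111100111111 (binary)
0b111100111111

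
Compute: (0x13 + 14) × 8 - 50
Convert 0x13 (hexadecimal) → 1×16 + 3 = 19 (decimal)
Expression in decimal: (19 + 14) × 8 - 50
Parentheses first: 19 + 14 = 33
Multiply: 33 × 8 = 264
Subtract: 264 - 50 = 214
214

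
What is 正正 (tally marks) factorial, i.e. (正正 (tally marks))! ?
Convert 正正 (tally marks) → 5 + 5 = 10 (decimal)
Compute 10! = 3628800
3628800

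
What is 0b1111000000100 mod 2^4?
Convert 0b1111000000100 (binary) → 4096 + 2048 + 1024 + 512 + 4 = 7684 (decimal)
Convert 2^4 (power) → 16 (decimal)
Compute 7684 mod 16 = 4
4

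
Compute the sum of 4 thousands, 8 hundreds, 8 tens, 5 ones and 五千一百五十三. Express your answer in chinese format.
Convert 4 thousands, 8 hundreds, 8 tens, 5 ones (place-value notation) → 4×1000 + 8×100 + 8×10 + 5 = 4885 (decimal)
Convert 五千一百五十三 (Chinese numeral) → 5×1000 + 1×100 + 5×10 + 3 = 5153 (decimal)
Compute 4885 + 5153 = 10038
Convert 10038 (decimal) → 10038 = 1×10000 + 3×10 + 8 → 一万零三十八 (Chinese numeral)
一万零三十八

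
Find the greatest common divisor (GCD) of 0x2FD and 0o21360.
Convert 0x2FD (hexadecimal) → 2×256 + 15×16 + 13 = 765 (decimal)
Convert 0o21360 (octal) → 2×4096 + 1×512 + 3×64 + 6×8 = 8944 (decimal)
Compute gcd(765, 8944) = 1
1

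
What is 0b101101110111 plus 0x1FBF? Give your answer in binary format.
Convert 0b101101110111 (binary) → 2048 + 512 + 256 + 64 + 32 + 16 + 4 + 2 + 1 = 2935 (decimal)
Convert 0x1FBF (hexadecimal) → 1×4096 + 15×256 + 11×16 + 15 = 8127 (decimal)
Compute 2935 + 8127 = 11062
Convert 11062 (decimal) → 11062 = 8192 + 2048 + 512 + 256 + 32 + 16 + 4 + 2 → 0b10101100110110 (binary)
0b10101100110110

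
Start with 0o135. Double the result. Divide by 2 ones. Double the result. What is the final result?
Convert 0o135 (octal) → 1×64 + 3×8 + 5 = 93 (decimal)
Start: 93
93 × 2 = 186
Convert 2 ones (place-value notation) → 2 (decimal)
186 ÷ 2 = 93
93 × 2 = 186
186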